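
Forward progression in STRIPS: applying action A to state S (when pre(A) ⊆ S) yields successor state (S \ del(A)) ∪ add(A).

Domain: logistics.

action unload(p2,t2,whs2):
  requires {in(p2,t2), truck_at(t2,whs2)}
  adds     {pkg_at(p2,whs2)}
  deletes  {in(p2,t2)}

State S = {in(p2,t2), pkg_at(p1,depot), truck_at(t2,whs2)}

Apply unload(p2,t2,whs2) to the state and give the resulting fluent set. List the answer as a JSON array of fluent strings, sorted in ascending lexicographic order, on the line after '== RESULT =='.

Compute (S \ del) ∪ add:
  pre ⊆ S: {in(p2,t2), truck_at(t2,whs2)} ⊆ S  — applicable
  S \ del = {pkg_at(p1,depot), truck_at(t2,whs2)}
  ∪ add   = {pkg_at(p1,depot), pkg_at(p2,whs2), truck_at(t2,whs2)}

== RESULT ==
["pkg_at(p1,depot)", "pkg_at(p2,whs2)", "truck_at(t2,whs2)"]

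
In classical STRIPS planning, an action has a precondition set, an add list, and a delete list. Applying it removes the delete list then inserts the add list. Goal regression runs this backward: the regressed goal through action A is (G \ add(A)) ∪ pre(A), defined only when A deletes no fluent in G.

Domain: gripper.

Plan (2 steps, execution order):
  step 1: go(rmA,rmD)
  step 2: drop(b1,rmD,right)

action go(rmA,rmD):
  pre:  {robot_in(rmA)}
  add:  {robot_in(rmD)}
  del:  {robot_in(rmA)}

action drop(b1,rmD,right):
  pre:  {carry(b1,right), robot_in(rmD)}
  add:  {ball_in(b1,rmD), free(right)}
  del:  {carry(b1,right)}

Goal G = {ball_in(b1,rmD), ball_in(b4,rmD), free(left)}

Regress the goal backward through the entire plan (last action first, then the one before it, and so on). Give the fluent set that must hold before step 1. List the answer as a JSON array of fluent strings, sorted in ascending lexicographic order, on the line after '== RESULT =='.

Work backward from the goal:
  through step 2 (drop(b1,rmD,right)): drop {ball_in(b1,rmD)}, keep {ball_in(b4,rmD), free(left)}, require {carry(b1,right), robot_in(rmD)}
    → {ball_in(b4,rmD), carry(b1,right), free(left), robot_in(rmD)}
  through step 1 (go(rmA,rmD)): drop {robot_in(rmD)}, keep {ball_in(b4,rmD), carry(b1,right), free(left)}, require {robot_in(rmA)}
    → {ball_in(b4,rmD), carry(b1,right), free(left), robot_in(rmA)}

== RESULT ==
["ball_in(b4,rmD)", "carry(b1,right)", "free(left)", "robot_in(rmA)"]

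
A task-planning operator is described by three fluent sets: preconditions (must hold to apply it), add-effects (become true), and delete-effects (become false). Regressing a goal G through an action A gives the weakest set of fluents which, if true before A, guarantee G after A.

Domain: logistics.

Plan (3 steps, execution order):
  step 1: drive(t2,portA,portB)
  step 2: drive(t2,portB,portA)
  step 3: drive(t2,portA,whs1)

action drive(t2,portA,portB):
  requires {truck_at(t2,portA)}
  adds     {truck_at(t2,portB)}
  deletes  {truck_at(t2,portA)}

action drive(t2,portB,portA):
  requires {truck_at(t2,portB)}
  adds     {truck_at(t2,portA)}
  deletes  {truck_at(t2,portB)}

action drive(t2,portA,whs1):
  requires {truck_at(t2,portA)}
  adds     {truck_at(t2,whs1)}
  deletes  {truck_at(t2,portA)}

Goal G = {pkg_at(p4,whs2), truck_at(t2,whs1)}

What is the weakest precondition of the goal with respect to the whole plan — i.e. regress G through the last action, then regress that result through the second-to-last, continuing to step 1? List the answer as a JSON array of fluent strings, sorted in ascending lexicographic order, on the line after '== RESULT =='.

Regress step by step:
  through step 3 (drive(t2,portA,whs1)): drop {truck_at(t2,whs1)}, keep {pkg_at(p4,whs2)}, require {truck_at(t2,portA)}
    → {pkg_at(p4,whs2), truck_at(t2,portA)}
  through step 2 (drive(t2,portB,portA)): drop {truck_at(t2,portA)}, keep {pkg_at(p4,whs2)}, require {truck_at(t2,portB)}
    → {pkg_at(p4,whs2), truck_at(t2,portB)}
  through step 1 (drive(t2,portA,portB)): drop {truck_at(t2,portB)}, keep {pkg_at(p4,whs2)}, require {truck_at(t2,portA)}
    → {pkg_at(p4,whs2), truck_at(t2,portA)}

== RESULT ==
["pkg_at(p4,whs2)", "truck_at(t2,portA)"]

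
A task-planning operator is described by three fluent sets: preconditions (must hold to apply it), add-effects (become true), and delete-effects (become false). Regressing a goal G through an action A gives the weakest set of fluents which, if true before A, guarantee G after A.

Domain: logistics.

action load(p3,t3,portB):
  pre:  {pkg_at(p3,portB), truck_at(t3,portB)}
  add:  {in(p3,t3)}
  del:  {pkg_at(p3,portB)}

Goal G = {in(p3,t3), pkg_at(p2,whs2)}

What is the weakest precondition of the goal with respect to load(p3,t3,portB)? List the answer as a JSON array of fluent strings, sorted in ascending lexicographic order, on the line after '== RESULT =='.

Regress:
  G ∩ del = {}  (empty — regression defined)
  G \ add = {in(p3,t3), pkg_at(p2,whs2)} \ {in(p3,t3)} = {pkg_at(p2,whs2)}
  ∪ pre   = {pkg_at(p2,whs2)} ∪ {pkg_at(p3,portB), truck_at(t3,portB)}
          = {pkg_at(p2,whs2), pkg_at(p3,portB), truck_at(t3,portB)}

== RESULT ==
["pkg_at(p2,whs2)", "pkg_at(p3,portB)", "truck_at(t3,portB)"]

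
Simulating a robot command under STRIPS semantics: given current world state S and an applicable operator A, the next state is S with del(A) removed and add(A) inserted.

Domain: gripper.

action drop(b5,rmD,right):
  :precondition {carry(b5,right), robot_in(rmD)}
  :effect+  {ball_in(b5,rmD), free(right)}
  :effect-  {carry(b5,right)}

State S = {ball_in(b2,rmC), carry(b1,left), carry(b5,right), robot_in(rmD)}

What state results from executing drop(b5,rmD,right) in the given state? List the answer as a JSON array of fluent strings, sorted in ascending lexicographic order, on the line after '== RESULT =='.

Compute (S \ del) ∪ add:
  pre ⊆ S: {carry(b5,right), robot_in(rmD)} ⊆ S  — applicable
  S \ del = {ball_in(b2,rmC), carry(b1,left), robot_in(rmD)}
  ∪ add   = {ball_in(b2,rmC), ball_in(b5,rmD), carry(b1,left), free(right), robot_in(rmD)}

== RESULT ==
["ball_in(b2,rmC)", "ball_in(b5,rmD)", "carry(b1,left)", "free(right)", "robot_in(rmD)"]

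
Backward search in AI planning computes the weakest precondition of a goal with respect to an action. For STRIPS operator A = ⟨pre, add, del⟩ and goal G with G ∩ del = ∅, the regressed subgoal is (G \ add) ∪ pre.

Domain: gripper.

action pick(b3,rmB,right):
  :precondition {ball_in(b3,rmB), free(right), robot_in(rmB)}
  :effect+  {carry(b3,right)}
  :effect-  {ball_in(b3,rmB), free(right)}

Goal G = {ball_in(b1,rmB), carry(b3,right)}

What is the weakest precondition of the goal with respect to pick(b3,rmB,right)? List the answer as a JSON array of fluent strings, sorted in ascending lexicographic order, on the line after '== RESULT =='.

Compute (G \ add) ∪ pre:
  G ∩ del = {}  (empty — regression defined)
  G \ add = {ball_in(b1,rmB), carry(b3,right)} \ {carry(b3,right)} = {ball_in(b1,rmB)}
  ∪ pre   = {ball_in(b1,rmB)} ∪ {ball_in(b3,rmB), free(right), robot_in(rmB)}
          = {ball_in(b1,rmB), ball_in(b3,rmB), free(right), robot_in(rmB)}

== RESULT ==
["ball_in(b1,rmB)", "ball_in(b3,rmB)", "free(right)", "robot_in(rmB)"]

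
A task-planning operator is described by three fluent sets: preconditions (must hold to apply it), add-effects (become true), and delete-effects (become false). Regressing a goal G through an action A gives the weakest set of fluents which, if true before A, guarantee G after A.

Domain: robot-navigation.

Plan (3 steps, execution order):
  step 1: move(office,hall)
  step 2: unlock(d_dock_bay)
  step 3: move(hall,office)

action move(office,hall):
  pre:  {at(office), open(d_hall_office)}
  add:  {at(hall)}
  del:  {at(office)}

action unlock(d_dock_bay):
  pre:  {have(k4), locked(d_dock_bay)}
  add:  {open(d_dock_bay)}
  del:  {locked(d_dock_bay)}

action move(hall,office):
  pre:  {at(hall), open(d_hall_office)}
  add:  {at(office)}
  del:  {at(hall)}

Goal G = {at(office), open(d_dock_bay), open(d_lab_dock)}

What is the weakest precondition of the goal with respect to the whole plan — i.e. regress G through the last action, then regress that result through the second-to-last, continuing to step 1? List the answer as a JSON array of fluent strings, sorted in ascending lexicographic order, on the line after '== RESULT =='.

Work backward from the goal:
  through step 3 (move(hall,office)): drop {at(office)}, keep {open(d_dock_bay), open(d_lab_dock)}, require {at(hall), open(d_hall_office)}
    → {at(hall), open(d_dock_bay), open(d_hall_office), open(d_lab_dock)}
  through step 2 (unlock(d_dock_bay)): drop {open(d_dock_bay)}, keep {at(hall), open(d_hall_office), open(d_lab_dock)}, require {have(k4), locked(d_dock_bay)}
    → {at(hall), have(k4), locked(d_dock_bay), open(d_hall_office), open(d_lab_dock)}
  through step 1 (move(office,hall)): drop {at(hall)}, keep {have(k4), locked(d_dock_bay), open(d_hall_office), open(d_lab_dock)}, require {at(office), open(d_hall_office)}
    → {at(office), have(k4), locked(d_dock_bay), open(d_hall_office), open(d_lab_dock)}

== RESULT ==
["at(office)", "have(k4)", "locked(d_dock_bay)", "open(d_hall_office)", "open(d_lab_dock)"]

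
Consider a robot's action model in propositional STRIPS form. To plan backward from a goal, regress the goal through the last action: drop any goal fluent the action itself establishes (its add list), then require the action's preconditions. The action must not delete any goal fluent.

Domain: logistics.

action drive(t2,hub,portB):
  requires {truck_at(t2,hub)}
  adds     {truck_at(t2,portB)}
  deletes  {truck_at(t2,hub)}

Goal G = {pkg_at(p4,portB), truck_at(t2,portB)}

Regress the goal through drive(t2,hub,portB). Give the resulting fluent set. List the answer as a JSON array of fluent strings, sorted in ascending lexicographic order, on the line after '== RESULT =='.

Regress:
  G ∩ del = {}  (empty — regression defined)
  G \ add = {pkg_at(p4,portB), truck_at(t2,portB)} \ {truck_at(t2,portB)} = {pkg_at(p4,portB)}
  ∪ pre   = {pkg_at(p4,portB)} ∪ {truck_at(t2,hub)}
          = {pkg_at(p4,portB), truck_at(t2,hub)}

== RESULT ==
["pkg_at(p4,portB)", "truck_at(t2,hub)"]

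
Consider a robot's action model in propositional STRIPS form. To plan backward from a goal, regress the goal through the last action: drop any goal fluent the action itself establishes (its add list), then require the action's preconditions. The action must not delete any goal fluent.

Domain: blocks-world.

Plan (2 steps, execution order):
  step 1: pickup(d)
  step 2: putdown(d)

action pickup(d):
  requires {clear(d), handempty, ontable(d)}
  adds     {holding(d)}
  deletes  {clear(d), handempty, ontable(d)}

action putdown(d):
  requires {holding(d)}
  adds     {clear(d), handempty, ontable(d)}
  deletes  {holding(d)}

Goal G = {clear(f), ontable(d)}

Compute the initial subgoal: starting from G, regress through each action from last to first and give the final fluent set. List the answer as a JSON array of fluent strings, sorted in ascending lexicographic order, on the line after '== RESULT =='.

Work backward from the goal:
  through step 2 (putdown(d)): drop {ontable(d)}, keep {clear(f)}, require {holding(d)}
    → {clear(f), holding(d)}
  through step 1 (pickup(d)): drop {holding(d)}, keep {clear(f)}, require {clear(d), handempty, ontable(d)}
    → {clear(d), clear(f), handempty, ontable(d)}

== RESULT ==
["clear(d)", "clear(f)", "handempty", "ontable(d)"]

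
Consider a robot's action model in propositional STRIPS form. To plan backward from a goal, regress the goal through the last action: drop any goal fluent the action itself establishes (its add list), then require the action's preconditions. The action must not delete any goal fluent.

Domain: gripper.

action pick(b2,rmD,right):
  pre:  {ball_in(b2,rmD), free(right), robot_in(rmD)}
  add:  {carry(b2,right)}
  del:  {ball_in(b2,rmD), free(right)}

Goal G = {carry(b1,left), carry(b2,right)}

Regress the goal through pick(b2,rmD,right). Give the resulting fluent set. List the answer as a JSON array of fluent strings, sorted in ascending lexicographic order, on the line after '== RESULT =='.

Compute (G \ add) ∪ pre:
  G ∩ del = {}  (empty — regression defined)
  G \ add = {carry(b1,left), carry(b2,right)} \ {carry(b2,right)} = {carry(b1,left)}
  ∪ pre   = {carry(b1,left)} ∪ {ball_in(b2,rmD), free(right), robot_in(rmD)}
          = {ball_in(b2,rmD), carry(b1,left), free(right), robot_in(rmD)}

== RESULT ==
["ball_in(b2,rmD)", "carry(b1,left)", "free(right)", "robot_in(rmD)"]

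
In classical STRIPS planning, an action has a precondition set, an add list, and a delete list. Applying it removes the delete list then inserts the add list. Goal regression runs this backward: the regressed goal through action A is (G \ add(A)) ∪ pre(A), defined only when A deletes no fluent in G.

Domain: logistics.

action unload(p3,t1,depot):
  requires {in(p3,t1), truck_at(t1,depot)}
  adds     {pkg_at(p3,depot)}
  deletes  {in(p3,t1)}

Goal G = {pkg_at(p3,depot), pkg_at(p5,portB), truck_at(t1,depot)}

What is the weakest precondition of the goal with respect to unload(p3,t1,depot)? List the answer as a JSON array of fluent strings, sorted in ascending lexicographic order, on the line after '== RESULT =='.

Regress:
  G ∩ del = {}  (empty — regression defined)
  G \ add = {pkg_at(p3,depot), pkg_at(p5,portB), truck_at(t1,depot)} \ {pkg_at(p3,depot)} = {pkg_at(p5,portB), truck_at(t1,depot)}
  ∪ pre   = {pkg_at(p5,portB), truck_at(t1,depot)} ∪ {in(p3,t1), truck_at(t1,depot)}
          = {in(p3,t1), pkg_at(p5,portB), truck_at(t1,depot)}

== RESULT ==
["in(p3,t1)", "pkg_at(p5,portB)", "truck_at(t1,depot)"]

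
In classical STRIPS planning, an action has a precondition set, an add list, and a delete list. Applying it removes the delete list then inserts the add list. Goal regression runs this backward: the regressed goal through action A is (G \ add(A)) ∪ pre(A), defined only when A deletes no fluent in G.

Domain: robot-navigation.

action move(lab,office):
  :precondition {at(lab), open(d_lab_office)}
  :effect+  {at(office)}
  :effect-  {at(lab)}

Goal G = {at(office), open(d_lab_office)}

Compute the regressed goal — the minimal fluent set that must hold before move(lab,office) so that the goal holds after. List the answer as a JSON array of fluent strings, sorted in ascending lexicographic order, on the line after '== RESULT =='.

Regress:
  G ∩ del = {}  (empty — regression defined)
  G \ add = {at(office), open(d_lab_office)} \ {at(office)} = {open(d_lab_office)}
  ∪ pre   = {open(d_lab_office)} ∪ {at(lab), open(d_lab_office)}
          = {at(lab), open(d_lab_office)}

== RESULT ==
["at(lab)", "open(d_lab_office)"]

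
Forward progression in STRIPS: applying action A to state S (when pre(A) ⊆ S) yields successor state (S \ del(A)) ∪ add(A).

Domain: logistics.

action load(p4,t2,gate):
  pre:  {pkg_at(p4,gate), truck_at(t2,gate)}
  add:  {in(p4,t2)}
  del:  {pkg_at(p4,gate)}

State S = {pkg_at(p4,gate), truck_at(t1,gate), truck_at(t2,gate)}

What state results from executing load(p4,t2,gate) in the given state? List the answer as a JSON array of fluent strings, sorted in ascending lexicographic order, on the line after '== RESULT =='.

Progress:
  pre ⊆ S: {pkg_at(p4,gate), truck_at(t2,gate)} ⊆ S  — applicable
  S \ del = {truck_at(t1,gate), truck_at(t2,gate)}
  ∪ add   = {in(p4,t2), truck_at(t1,gate), truck_at(t2,gate)}

== RESULT ==
["in(p4,t2)", "truck_at(t1,gate)", "truck_at(t2,gate)"]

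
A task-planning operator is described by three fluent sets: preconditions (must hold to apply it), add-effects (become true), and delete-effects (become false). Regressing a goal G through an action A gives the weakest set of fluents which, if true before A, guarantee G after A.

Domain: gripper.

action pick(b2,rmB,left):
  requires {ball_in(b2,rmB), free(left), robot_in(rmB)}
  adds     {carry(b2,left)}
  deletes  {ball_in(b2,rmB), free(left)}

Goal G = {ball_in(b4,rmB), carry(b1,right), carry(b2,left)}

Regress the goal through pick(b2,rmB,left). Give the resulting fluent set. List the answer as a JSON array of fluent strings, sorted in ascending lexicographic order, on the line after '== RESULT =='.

Regress:
  G ∩ del = {}  (empty — regression defined)
  G \ add = {ball_in(b4,rmB), carry(b1,right), carry(b2,left)} \ {carry(b2,left)} = {ball_in(b4,rmB), carry(b1,right)}
  ∪ pre   = {ball_in(b4,rmB), carry(b1,right)} ∪ {ball_in(b2,rmB), free(left), robot_in(rmB)}
          = {ball_in(b2,rmB), ball_in(b4,rmB), carry(b1,right), free(left), robot_in(rmB)}

== RESULT ==
["ball_in(b2,rmB)", "ball_in(b4,rmB)", "carry(b1,right)", "free(left)", "robot_in(rmB)"]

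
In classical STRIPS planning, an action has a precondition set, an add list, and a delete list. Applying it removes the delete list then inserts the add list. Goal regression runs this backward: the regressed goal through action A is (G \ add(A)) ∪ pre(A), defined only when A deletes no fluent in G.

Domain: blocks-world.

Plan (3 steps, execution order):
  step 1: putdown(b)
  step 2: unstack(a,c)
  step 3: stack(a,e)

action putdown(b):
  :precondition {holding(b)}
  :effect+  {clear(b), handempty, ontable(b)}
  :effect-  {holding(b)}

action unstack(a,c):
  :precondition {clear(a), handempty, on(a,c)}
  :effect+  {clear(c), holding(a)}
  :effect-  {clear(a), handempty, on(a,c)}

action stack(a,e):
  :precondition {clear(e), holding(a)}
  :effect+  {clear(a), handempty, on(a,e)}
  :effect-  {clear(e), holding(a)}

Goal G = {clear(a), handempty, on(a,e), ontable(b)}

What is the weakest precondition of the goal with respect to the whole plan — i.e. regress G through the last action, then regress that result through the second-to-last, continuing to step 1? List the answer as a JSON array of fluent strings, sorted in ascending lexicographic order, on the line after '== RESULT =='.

Work backward from the goal:
  through step 3 (stack(a,e)): drop {clear(a), handempty, on(a,e)}, keep {ontable(b)}, require {clear(e), holding(a)}
    → {clear(e), holding(a), ontable(b)}
  through step 2 (unstack(a,c)): drop {holding(a)}, keep {clear(e), ontable(b)}, require {clear(a), handempty, on(a,c)}
    → {clear(a), clear(e), handempty, on(a,c), ontable(b)}
  through step 1 (putdown(b)): drop {handempty, ontable(b)}, keep {clear(a), clear(e), on(a,c)}, require {holding(b)}
    → {clear(a), clear(e), holding(b), on(a,c)}

== RESULT ==
["clear(a)", "clear(e)", "holding(b)", "on(a,c)"]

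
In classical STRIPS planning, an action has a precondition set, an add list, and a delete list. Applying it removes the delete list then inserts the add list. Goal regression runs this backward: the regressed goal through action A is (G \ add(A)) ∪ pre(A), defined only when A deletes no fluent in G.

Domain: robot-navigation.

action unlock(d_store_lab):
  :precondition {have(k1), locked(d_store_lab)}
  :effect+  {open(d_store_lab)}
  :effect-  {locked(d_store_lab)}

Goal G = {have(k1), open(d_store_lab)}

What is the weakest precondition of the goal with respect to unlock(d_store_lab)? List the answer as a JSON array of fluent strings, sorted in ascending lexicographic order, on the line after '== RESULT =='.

Compute (G \ add) ∪ pre:
  G ∩ del = {}  (empty — regression defined)
  G \ add = {have(k1), open(d_store_lab)} \ {open(d_store_lab)} = {have(k1)}
  ∪ pre   = {have(k1)} ∪ {have(k1), locked(d_store_lab)}
          = {have(k1), locked(d_store_lab)}

== RESULT ==
["have(k1)", "locked(d_store_lab)"]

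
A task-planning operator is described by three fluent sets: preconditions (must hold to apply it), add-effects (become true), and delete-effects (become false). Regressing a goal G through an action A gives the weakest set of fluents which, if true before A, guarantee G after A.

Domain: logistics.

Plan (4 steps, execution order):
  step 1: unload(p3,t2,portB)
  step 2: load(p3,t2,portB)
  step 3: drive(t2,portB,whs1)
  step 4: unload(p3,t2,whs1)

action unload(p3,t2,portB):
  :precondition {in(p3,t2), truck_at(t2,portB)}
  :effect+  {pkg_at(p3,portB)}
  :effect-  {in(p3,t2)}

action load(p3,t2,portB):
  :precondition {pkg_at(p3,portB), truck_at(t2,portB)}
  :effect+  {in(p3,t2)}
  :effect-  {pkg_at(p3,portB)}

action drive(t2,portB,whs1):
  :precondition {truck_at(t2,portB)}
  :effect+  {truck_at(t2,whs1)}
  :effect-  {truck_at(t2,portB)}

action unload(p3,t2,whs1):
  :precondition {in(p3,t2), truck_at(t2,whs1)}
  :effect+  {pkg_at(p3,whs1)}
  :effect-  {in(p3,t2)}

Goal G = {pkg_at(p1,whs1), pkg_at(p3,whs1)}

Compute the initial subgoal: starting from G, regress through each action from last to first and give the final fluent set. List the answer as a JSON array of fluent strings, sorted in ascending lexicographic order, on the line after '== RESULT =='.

Regress step by step:
  through step 4 (unload(p3,t2,whs1)): drop {pkg_at(p3,whs1)}, keep {pkg_at(p1,whs1)}, require {in(p3,t2), truck_at(t2,whs1)}
    → {in(p3,t2), pkg_at(p1,whs1), truck_at(t2,whs1)}
  through step 3 (drive(t2,portB,whs1)): drop {truck_at(t2,whs1)}, keep {in(p3,t2), pkg_at(p1,whs1)}, require {truck_at(t2,portB)}
    → {in(p3,t2), pkg_at(p1,whs1), truck_at(t2,portB)}
  through step 2 (load(p3,t2,portB)): drop {in(p3,t2)}, keep {pkg_at(p1,whs1), truck_at(t2,portB)}, require {pkg_at(p3,portB), truck_at(t2,portB)}
    → {pkg_at(p1,whs1), pkg_at(p3,portB), truck_at(t2,portB)}
  through step 1 (unload(p3,t2,portB)): drop {pkg_at(p3,portB)}, keep {pkg_at(p1,whs1), truck_at(t2,portB)}, require {in(p3,t2), truck_at(t2,portB)}
    → {in(p3,t2), pkg_at(p1,whs1), truck_at(t2,portB)}

== RESULT ==
["in(p3,t2)", "pkg_at(p1,whs1)", "truck_at(t2,portB)"]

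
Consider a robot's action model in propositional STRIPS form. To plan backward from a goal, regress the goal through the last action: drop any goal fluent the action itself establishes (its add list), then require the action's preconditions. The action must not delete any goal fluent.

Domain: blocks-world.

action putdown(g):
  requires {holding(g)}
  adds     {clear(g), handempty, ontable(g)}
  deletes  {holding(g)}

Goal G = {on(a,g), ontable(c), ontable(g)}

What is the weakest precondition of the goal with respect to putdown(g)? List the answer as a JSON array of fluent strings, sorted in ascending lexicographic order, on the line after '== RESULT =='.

Compute (G \ add) ∪ pre:
  G ∩ del = {}  (empty — regression defined)
  G \ add = {on(a,g), ontable(c), ontable(g)} \ {clear(g), handempty, ontable(g)} = {on(a,g), ontable(c)}
  ∪ pre   = {on(a,g), ontable(c)} ∪ {holding(g)}
          = {holding(g), on(a,g), ontable(c)}

== RESULT ==
["holding(g)", "on(a,g)", "ontable(c)"]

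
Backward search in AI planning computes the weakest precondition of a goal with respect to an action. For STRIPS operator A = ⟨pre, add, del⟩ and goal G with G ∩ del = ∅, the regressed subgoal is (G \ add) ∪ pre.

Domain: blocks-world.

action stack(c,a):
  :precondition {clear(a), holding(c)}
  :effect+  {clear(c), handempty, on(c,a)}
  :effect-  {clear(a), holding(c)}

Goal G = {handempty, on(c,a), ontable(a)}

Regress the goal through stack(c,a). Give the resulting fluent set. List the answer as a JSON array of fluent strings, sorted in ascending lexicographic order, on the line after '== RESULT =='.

Regress:
  G ∩ del = {}  (empty — regression defined)
  G \ add = {handempty, on(c,a), ontable(a)} \ {clear(c), handempty, on(c,a)} = {ontable(a)}
  ∪ pre   = {ontable(a)} ∪ {clear(a), holding(c)}
          = {clear(a), holding(c), ontable(a)}

== RESULT ==
["clear(a)", "holding(c)", "ontable(a)"]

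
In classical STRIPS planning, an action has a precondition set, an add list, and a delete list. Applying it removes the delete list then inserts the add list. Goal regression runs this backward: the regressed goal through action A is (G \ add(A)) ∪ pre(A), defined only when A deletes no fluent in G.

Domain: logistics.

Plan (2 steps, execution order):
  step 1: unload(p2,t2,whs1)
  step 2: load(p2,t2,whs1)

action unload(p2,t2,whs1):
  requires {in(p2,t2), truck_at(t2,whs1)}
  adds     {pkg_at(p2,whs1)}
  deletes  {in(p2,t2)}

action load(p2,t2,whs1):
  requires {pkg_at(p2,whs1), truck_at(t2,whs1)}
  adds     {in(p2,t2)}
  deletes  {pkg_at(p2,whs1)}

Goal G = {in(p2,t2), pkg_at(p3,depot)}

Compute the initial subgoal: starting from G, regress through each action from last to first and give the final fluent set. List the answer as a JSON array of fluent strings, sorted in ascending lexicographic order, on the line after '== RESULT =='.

Regress step by step:
  through step 2 (load(p2,t2,whs1)): drop {in(p2,t2)}, keep {pkg_at(p3,depot)}, require {pkg_at(p2,whs1), truck_at(t2,whs1)}
    → {pkg_at(p2,whs1), pkg_at(p3,depot), truck_at(t2,whs1)}
  through step 1 (unload(p2,t2,whs1)): drop {pkg_at(p2,whs1)}, keep {pkg_at(p3,depot), truck_at(t2,whs1)}, require {in(p2,t2), truck_at(t2,whs1)}
    → {in(p2,t2), pkg_at(p3,depot), truck_at(t2,whs1)}

== RESULT ==
["in(p2,t2)", "pkg_at(p3,depot)", "truck_at(t2,whs1)"]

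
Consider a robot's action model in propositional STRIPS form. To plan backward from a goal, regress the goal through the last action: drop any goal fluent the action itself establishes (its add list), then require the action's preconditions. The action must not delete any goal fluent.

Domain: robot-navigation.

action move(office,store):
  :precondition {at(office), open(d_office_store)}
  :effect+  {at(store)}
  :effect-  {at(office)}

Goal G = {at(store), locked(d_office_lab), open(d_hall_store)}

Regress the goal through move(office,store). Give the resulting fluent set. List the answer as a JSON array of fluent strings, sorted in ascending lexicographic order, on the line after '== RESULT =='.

Compute (G \ add) ∪ pre:
  G ∩ del = {}  (empty — regression defined)
  G \ add = {at(store), locked(d_office_lab), open(d_hall_store)} \ {at(store)} = {locked(d_office_lab), open(d_hall_store)}
  ∪ pre   = {locked(d_office_lab), open(d_hall_store)} ∪ {at(office), open(d_office_store)}
          = {at(office), locked(d_office_lab), open(d_hall_store), open(d_office_store)}

== RESULT ==
["at(office)", "locked(d_office_lab)", "open(d_hall_store)", "open(d_office_store)"]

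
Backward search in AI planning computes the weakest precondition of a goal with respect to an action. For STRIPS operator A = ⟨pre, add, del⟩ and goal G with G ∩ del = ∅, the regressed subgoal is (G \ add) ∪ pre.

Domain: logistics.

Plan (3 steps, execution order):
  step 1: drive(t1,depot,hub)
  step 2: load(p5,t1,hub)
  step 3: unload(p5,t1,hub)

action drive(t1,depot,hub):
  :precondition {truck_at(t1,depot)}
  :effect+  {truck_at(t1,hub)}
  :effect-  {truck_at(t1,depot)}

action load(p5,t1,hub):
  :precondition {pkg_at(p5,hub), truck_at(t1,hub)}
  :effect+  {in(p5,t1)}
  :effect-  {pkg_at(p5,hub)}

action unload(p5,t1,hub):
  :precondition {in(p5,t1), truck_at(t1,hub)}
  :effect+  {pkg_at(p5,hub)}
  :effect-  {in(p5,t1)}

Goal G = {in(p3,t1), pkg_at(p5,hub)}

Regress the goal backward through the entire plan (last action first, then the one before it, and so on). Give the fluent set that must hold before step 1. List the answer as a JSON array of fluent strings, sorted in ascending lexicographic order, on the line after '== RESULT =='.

Regress step by step:
  through step 3 (unload(p5,t1,hub)): drop {pkg_at(p5,hub)}, keep {in(p3,t1)}, require {in(p5,t1), truck_at(t1,hub)}
    → {in(p3,t1), in(p5,t1), truck_at(t1,hub)}
  through step 2 (load(p5,t1,hub)): drop {in(p5,t1)}, keep {in(p3,t1), truck_at(t1,hub)}, require {pkg_at(p5,hub), truck_at(t1,hub)}
    → {in(p3,t1), pkg_at(p5,hub), truck_at(t1,hub)}
  through step 1 (drive(t1,depot,hub)): drop {truck_at(t1,hub)}, keep {in(p3,t1), pkg_at(p5,hub)}, require {truck_at(t1,depot)}
    → {in(p3,t1), pkg_at(p5,hub), truck_at(t1,depot)}

== RESULT ==
["in(p3,t1)", "pkg_at(p5,hub)", "truck_at(t1,depot)"]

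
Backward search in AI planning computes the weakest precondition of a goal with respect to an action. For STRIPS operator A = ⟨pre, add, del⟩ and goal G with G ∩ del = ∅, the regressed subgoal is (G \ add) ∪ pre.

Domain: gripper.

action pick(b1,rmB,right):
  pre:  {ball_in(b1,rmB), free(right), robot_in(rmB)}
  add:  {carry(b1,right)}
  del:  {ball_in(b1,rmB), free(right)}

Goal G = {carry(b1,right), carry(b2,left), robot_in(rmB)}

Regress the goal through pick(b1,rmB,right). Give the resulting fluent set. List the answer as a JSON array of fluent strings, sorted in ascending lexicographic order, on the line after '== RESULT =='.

Compute (G \ add) ∪ pre:
  G ∩ del = {}  (empty — regression defined)
  G \ add = {carry(b1,right), carry(b2,left), robot_in(rmB)} \ {carry(b1,right)} = {carry(b2,left), robot_in(rmB)}
  ∪ pre   = {carry(b2,left), robot_in(rmB)} ∪ {ball_in(b1,rmB), free(right), robot_in(rmB)}
          = {ball_in(b1,rmB), carry(b2,left), free(right), robot_in(rmB)}

== RESULT ==
["ball_in(b1,rmB)", "carry(b2,left)", "free(right)", "robot_in(rmB)"]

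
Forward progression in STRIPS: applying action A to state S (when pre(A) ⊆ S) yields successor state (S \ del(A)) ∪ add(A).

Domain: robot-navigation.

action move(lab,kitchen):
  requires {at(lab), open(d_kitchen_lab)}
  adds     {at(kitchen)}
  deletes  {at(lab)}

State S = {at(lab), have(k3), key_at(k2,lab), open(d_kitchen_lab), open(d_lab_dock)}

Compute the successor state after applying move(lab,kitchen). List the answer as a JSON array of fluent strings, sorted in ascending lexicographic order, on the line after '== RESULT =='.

Compute (S \ del) ∪ add:
  pre ⊆ S: {at(lab), open(d_kitchen_lab)} ⊆ S  — applicable
  S \ del = {have(k3), key_at(k2,lab), open(d_kitchen_lab), open(d_lab_dock)}
  ∪ add   = {at(kitchen), have(k3), key_at(k2,lab), open(d_kitchen_lab), open(d_lab_dock)}

== RESULT ==
["at(kitchen)", "have(k3)", "key_at(k2,lab)", "open(d_kitchen_lab)", "open(d_lab_dock)"]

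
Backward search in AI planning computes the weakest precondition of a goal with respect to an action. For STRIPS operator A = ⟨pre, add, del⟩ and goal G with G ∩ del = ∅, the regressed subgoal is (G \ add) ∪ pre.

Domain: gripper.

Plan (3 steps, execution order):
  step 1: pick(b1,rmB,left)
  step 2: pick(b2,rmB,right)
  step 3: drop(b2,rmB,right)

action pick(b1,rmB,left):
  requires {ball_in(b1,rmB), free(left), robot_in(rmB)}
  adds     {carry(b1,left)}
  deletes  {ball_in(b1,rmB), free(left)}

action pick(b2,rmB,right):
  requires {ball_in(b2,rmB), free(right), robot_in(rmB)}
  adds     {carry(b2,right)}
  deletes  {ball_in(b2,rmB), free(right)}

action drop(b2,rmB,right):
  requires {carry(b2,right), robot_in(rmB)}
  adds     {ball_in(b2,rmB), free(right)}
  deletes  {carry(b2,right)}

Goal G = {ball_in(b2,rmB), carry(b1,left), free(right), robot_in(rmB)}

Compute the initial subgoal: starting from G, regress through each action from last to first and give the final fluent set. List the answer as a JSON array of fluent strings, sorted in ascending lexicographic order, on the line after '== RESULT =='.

Regress step by step:
  through step 3 (drop(b2,rmB,right)): drop {ball_in(b2,rmB), free(right)}, keep {carry(b1,left), robot_in(rmB)}, require {carry(b2,right), robot_in(rmB)}
    → {carry(b1,left), carry(b2,right), robot_in(rmB)}
  through step 2 (pick(b2,rmB,right)): drop {carry(b2,right)}, keep {carry(b1,left), robot_in(rmB)}, require {ball_in(b2,rmB), free(right), robot_in(rmB)}
    → {ball_in(b2,rmB), carry(b1,left), free(right), robot_in(rmB)}
  through step 1 (pick(b1,rmB,left)): drop {carry(b1,left)}, keep {ball_in(b2,rmB), free(right), robot_in(rmB)}, require {ball_in(b1,rmB), free(left), robot_in(rmB)}
    → {ball_in(b1,rmB), ball_in(b2,rmB), free(left), free(right), robot_in(rmB)}

== RESULT ==
["ball_in(b1,rmB)", "ball_in(b2,rmB)", "free(left)", "free(right)", "robot_in(rmB)"]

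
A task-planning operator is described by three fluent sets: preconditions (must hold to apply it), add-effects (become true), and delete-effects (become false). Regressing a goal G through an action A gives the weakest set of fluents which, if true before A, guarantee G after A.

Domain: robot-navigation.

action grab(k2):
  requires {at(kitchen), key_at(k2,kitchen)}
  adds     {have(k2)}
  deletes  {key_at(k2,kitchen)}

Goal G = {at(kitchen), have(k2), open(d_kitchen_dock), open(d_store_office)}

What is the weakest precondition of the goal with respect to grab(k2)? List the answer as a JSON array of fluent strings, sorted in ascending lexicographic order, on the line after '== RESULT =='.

Regress:
  G ∩ del = {}  (empty — regression defined)
  G \ add = {at(kitchen), have(k2), open(d_kitchen_dock), open(d_store_office)} \ {have(k2)} = {at(kitchen), open(d_kitchen_dock), open(d_store_office)}
  ∪ pre   = {at(kitchen), open(d_kitchen_dock), open(d_store_office)} ∪ {at(kitchen), key_at(k2,kitchen)}
          = {at(kitchen), key_at(k2,kitchen), open(d_kitchen_dock), open(d_store_office)}

== RESULT ==
["at(kitchen)", "key_at(k2,kitchen)", "open(d_kitchen_dock)", "open(d_store_office)"]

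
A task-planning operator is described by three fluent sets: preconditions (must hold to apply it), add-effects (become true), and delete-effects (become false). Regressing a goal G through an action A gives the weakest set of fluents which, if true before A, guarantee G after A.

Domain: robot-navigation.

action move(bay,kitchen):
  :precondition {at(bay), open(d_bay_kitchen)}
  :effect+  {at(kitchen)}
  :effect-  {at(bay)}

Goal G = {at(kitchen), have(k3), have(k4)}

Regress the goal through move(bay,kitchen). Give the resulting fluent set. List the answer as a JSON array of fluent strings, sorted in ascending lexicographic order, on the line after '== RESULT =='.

Compute (G \ add) ∪ pre:
  G ∩ del = {}  (empty — regression defined)
  G \ add = {at(kitchen), have(k3), have(k4)} \ {at(kitchen)} = {have(k3), have(k4)}
  ∪ pre   = {have(k3), have(k4)} ∪ {at(bay), open(d_bay_kitchen)}
          = {at(bay), have(k3), have(k4), open(d_bay_kitchen)}

== RESULT ==
["at(bay)", "have(k3)", "have(k4)", "open(d_bay_kitchen)"]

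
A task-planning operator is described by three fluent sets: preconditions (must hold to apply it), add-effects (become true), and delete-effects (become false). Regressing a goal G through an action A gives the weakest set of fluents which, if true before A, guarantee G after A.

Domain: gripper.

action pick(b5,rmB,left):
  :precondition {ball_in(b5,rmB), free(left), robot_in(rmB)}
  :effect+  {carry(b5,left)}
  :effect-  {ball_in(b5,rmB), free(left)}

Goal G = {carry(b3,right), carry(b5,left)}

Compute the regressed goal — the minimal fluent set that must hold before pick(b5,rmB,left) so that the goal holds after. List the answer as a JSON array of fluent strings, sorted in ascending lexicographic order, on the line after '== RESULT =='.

Compute (G \ add) ∪ pre:
  G ∩ del = {}  (empty — regression defined)
  G \ add = {carry(b3,right), carry(b5,left)} \ {carry(b5,left)} = {carry(b3,right)}
  ∪ pre   = {carry(b3,right)} ∪ {ball_in(b5,rmB), free(left), robot_in(rmB)}
          = {ball_in(b5,rmB), carry(b3,right), free(left), robot_in(rmB)}

== RESULT ==
["ball_in(b5,rmB)", "carry(b3,right)", "free(left)", "robot_in(rmB)"]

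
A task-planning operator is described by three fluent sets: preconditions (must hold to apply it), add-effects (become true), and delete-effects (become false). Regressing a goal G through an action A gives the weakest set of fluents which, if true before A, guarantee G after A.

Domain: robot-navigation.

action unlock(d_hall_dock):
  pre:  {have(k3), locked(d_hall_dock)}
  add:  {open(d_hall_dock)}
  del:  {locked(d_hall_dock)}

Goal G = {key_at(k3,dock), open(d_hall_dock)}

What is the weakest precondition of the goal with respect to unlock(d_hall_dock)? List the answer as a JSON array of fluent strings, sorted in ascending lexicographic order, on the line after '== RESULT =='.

Regress:
  G ∩ del = {}  (empty — regression defined)
  G \ add = {key_at(k3,dock), open(d_hall_dock)} \ {open(d_hall_dock)} = {key_at(k3,dock)}
  ∪ pre   = {key_at(k3,dock)} ∪ {have(k3), locked(d_hall_dock)}
          = {have(k3), key_at(k3,dock), locked(d_hall_dock)}

== RESULT ==
["have(k3)", "key_at(k3,dock)", "locked(d_hall_dock)"]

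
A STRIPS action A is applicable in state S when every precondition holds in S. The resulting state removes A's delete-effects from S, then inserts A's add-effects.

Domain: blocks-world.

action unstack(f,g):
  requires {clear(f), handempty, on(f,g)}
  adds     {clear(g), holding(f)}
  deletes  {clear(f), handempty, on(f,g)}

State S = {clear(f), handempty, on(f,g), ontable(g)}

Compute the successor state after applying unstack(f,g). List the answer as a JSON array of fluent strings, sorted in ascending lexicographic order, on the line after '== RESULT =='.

Compute (S \ del) ∪ add:
  pre ⊆ S: {clear(f), handempty, on(f,g)} ⊆ S  — applicable
  S \ del = {ontable(g)}
  ∪ add   = {clear(g), holding(f), ontable(g)}

== RESULT ==
["clear(g)", "holding(f)", "ontable(g)"]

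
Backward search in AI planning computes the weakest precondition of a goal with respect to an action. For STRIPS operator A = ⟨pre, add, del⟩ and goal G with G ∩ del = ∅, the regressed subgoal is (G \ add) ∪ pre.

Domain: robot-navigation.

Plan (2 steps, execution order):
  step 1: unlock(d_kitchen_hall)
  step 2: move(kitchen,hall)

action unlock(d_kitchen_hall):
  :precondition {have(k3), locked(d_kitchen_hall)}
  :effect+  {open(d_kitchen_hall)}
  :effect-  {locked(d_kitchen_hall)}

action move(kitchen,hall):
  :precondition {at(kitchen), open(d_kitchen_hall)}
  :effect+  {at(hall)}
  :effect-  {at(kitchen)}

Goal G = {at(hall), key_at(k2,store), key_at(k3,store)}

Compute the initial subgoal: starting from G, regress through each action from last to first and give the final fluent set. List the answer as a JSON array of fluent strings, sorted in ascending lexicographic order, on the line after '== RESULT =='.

Regress step by step:
  through step 2 (move(kitchen,hall)): drop {at(hall)}, keep {key_at(k2,store), key_at(k3,store)}, require {at(kitchen), open(d_kitchen_hall)}
    → {at(kitchen), key_at(k2,store), key_at(k3,store), open(d_kitchen_hall)}
  through step 1 (unlock(d_kitchen_hall)): drop {open(d_kitchen_hall)}, keep {at(kitchen), key_at(k2,store), key_at(k3,store)}, require {have(k3), locked(d_kitchen_hall)}
    → {at(kitchen), have(k3), key_at(k2,store), key_at(k3,store), locked(d_kitchen_hall)}

== RESULT ==
["at(kitchen)", "have(k3)", "key_at(k2,store)", "key_at(k3,store)", "locked(d_kitchen_hall)"]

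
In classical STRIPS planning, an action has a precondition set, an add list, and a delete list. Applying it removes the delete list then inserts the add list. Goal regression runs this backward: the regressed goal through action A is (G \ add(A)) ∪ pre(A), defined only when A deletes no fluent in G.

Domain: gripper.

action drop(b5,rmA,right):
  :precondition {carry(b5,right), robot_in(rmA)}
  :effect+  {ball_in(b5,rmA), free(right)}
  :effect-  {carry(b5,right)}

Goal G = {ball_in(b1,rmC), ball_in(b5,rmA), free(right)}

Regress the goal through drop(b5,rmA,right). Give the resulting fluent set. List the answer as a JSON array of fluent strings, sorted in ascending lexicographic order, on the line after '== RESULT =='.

Compute (G \ add) ∪ pre:
  G ∩ del = {}  (empty — regression defined)
  G \ add = {ball_in(b1,rmC), ball_in(b5,rmA), free(right)} \ {ball_in(b5,rmA), free(right)} = {ball_in(b1,rmC)}
  ∪ pre   = {ball_in(b1,rmC)} ∪ {carry(b5,right), robot_in(rmA)}
          = {ball_in(b1,rmC), carry(b5,right), robot_in(rmA)}

== RESULT ==
["ball_in(b1,rmC)", "carry(b5,right)", "robot_in(rmA)"]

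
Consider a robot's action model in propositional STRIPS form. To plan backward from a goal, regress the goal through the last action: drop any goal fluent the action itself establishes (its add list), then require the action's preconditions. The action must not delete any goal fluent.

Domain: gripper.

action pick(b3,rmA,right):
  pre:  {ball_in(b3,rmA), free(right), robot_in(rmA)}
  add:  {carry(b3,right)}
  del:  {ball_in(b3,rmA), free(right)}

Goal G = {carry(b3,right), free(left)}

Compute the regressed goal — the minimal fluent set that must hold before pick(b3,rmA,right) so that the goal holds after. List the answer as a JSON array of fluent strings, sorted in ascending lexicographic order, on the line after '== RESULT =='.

Compute (G \ add) ∪ pre:
  G ∩ del = {}  (empty — regression defined)
  G \ add = {carry(b3,right), free(left)} \ {carry(b3,right)} = {free(left)}
  ∪ pre   = {free(left)} ∪ {ball_in(b3,rmA), free(right), robot_in(rmA)}
          = {ball_in(b3,rmA), free(left), free(right), robot_in(rmA)}

== RESULT ==
["ball_in(b3,rmA)", "free(left)", "free(right)", "robot_in(rmA)"]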